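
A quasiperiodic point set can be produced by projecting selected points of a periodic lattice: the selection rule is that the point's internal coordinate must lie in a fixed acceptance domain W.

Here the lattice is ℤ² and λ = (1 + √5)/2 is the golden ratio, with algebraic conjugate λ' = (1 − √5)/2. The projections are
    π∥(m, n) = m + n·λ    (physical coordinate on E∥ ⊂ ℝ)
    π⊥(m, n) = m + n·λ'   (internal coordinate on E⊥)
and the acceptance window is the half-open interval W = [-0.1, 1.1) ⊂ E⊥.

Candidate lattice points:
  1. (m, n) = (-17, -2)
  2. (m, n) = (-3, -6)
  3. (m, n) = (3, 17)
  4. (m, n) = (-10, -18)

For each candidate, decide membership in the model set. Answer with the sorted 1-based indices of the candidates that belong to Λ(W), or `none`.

2

Compute λ' = (1−√5)/2 = -0.618034, so π⊥(m,n) = m -0.618034·n.
candidate 1: (m,n)=(-17,-2) → π∥ = -17-2·λ ≈ -20.236068, π⊥ = -17-2·λ' ≈ -15.763932 ∉ [-0.1, 1.1) ⇒ out
candidate 2: (m,n)=(-3,-6) → π∥ = -3-6·λ ≈ -12.708204, π⊥ = -3-6·λ' ≈ 0.708204 ∈ [-0.1, 1.1) ⇒ IN Λ
candidate 3: (m,n)=(3,17) → π∥ = 3+17·λ ≈ 30.506578, π⊥ = 3+17·λ' ≈ -7.506578 ∉ [-0.1, 1.1) ⇒ out
candidate 4: (m,n)=(-10,-18) → π∥ = -10-18·λ ≈ -39.124612, π⊥ = -10-18·λ' ≈ 1.124612 ∉ [-0.1, 1.1) ⇒ out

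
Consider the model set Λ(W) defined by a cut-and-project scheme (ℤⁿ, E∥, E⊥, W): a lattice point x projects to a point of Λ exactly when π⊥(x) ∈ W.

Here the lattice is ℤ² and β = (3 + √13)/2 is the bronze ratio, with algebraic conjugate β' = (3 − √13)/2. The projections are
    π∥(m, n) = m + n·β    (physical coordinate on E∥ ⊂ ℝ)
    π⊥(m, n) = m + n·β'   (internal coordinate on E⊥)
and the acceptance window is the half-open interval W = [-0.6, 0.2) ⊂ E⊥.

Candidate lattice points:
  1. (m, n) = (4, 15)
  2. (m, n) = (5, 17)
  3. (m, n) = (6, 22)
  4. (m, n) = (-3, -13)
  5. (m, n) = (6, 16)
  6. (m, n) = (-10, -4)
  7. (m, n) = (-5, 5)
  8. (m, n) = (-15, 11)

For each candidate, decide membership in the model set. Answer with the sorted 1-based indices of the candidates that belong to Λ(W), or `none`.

β' = (3−√13)/2 ≈ -0.3028.
[1] lift (4,15): star map gives -0.5416; window check -0.6 ≤ -0.5416 < 0.2 is true → IN Λ
[2] lift (5,17): star map gives -0.1472; window check -0.6 ≤ -0.1472 < 0.2 is true → IN Λ
[3] lift (6,22): star map gives -0.6611; window check -0.6 ≤ -0.6611 < 0.2 is false → out
[4] lift (-3,-13): star map gives 0.9361; window check -0.6 ≤ 0.9361 < 0.2 is false → out
[5] lift (6,16): star map gives 1.1556; window check -0.6 ≤ 1.1556 < 0.2 is false → out
[6] lift (-10,-4): star map gives -8.7889; window check -0.6 ≤ -8.7889 < 0.2 is false → out
[7] lift (-5,5): star map gives -6.5139; window check -0.6 ≤ -6.5139 < 0.2 is false → out
[8] lift (-15,11): star map gives -18.3305; window check -0.6 ≤ -18.3305 < 0.2 is false → out

1, 2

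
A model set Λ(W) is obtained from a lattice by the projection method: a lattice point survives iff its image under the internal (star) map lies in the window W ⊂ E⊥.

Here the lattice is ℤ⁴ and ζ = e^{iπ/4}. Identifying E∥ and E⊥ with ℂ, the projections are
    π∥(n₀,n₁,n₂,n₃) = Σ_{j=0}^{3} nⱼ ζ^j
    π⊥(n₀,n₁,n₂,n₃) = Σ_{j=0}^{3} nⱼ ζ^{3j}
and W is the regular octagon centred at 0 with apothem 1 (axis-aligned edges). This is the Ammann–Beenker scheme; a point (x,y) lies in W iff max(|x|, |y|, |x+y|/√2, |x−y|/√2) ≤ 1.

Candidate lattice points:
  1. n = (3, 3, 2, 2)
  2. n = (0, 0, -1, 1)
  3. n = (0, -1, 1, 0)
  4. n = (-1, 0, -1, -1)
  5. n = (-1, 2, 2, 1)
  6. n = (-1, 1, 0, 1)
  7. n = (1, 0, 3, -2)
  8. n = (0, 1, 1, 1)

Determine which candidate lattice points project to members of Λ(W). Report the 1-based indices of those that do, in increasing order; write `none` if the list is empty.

8

With ζ = e^{iπ/4} the internal vectors are ζ^0,ζ^3,ζ^6,ζ^9.
candidate 1: n = (3, 3, 2, 2) → π⊥ ≈ (+2.2929, +1.5355); max(|x|,|y|,|x±y|/√2) = 2.7071 > 1 ⇒ ∉ W
candidate 2: n = (0, 0, -1, 1) → π⊥ ≈ (+0.7071, +1.7071); max(|x|,|y|,|x±y|/√2) = 1.7071 > 1 ⇒ ∉ W
candidate 3: n = (0, -1, 1, 0) → π⊥ ≈ (+0.7071, -1.7071); max(|x|,|y|,|x±y|/√2) = 1.7071 > 1 ⇒ ∉ W
candidate 4: n = (-1, 0, -1, -1) → π⊥ ≈ (-1.7071, +0.2929); max(|x|,|y|,|x±y|/√2) = 1.7071 > 1 ⇒ ∉ W
candidate 5: n = (-1, 2, 2, 1) → π⊥ ≈ (-1.7071, +0.1213); max(|x|,|y|,|x±y|/√2) = 1.7071 > 1 ⇒ ∉ W
candidate 6: n = (-1, 1, 0, 1) → π⊥ ≈ (-1.0000, +1.4142); max(|x|,|y|,|x±y|/√2) = 1.7071 > 1 ⇒ ∉ W
candidate 7: n = (1, 0, 3, -2) → π⊥ ≈ (-0.4142, -4.4142); max(|x|,|y|,|x±y|/√2) = 4.4142 > 1 ⇒ ∉ W
candidate 8: n = (0, 1, 1, 1) → π⊥ ≈ (+0.0000, +0.4142); max(|x|,|y|,|x±y|/√2) = 0.4142 ≤ 1 ⇒ ∈ W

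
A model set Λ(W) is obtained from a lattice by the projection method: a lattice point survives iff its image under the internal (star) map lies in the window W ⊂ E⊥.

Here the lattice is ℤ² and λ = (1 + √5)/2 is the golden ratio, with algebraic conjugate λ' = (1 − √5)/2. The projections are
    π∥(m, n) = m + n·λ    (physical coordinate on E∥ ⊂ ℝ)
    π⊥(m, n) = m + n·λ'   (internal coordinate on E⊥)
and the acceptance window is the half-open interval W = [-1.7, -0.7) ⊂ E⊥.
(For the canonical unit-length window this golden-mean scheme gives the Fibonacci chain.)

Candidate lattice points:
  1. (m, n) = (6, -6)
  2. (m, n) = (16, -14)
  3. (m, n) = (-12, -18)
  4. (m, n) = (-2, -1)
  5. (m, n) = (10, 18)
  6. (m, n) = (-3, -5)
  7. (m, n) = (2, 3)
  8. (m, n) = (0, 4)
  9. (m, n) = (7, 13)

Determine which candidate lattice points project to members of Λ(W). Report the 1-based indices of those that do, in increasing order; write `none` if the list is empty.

3, 4, 5, 9

Compute λ' = (1−√5)/2 = -0.618034, so π⊥(m,n) = m -0.618034·n.
[1] lift (6,-6): star map gives 9.708204; window check -1.7 ≤ 9.708204 < -0.7 is false → out
[2] lift (16,-14): star map gives 24.652476; window check -1.7 ≤ 24.652476 < -0.7 is false → out
[3] lift (-12,-18): star map gives -0.875388; window check -1.7 ≤ -0.875388 < -0.7 is true → IN Λ
[4] lift (-2,-1): star map gives -1.381966; window check -1.7 ≤ -1.381966 < -0.7 is true → IN Λ
[5] lift (10,18): star map gives -1.124612; window check -1.7 ≤ -1.124612 < -0.7 is true → IN Λ
[6] lift (-3,-5): star map gives 0.090170; window check -1.7 ≤ 0.090170 < -0.7 is false → out
[7] lift (2,3): star map gives 0.145898; window check -1.7 ≤ 0.145898 < -0.7 is false → out
[8] lift (0,4): star map gives -2.472136; window check -1.7 ≤ -2.472136 < -0.7 is false → out
[9] lift (7,13): star map gives -1.034442; window check -1.7 ≤ -1.034442 < -0.7 is true → IN Λ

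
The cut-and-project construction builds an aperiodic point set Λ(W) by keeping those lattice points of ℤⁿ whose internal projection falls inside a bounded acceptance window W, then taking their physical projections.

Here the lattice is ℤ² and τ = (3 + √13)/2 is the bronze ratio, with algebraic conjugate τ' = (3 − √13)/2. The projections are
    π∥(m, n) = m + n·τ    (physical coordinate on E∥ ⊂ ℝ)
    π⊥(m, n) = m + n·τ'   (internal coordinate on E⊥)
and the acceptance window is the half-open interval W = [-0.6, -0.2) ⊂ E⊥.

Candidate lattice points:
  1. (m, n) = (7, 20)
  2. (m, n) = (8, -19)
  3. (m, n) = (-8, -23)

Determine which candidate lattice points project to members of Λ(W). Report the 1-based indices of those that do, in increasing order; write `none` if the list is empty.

none

Compute τ' = (3−√13)/2 = -0.3028, so π⊥(m,n) = m -0.3028·n.
candidate 1: (m,n)=(7,20) → π∥ = 7+20·τ ≈ 73.0555, π⊥ = 7+20·τ' ≈ 0.9445 ∉ [-0.6, -0.2) ⇒ out
candidate 2: (m,n)=(8,-19) → π∥ = 8-19·τ ≈ -54.7527, π⊥ = 8-19·τ' ≈ 13.7527 ∉ [-0.6, -0.2) ⇒ out
candidate 3: (m,n)=(-8,-23) → π∥ = -8-23·τ ≈ -83.9638, π⊥ = -8-23·τ' ≈ -1.0362 ∉ [-0.6, -0.2) ⇒ out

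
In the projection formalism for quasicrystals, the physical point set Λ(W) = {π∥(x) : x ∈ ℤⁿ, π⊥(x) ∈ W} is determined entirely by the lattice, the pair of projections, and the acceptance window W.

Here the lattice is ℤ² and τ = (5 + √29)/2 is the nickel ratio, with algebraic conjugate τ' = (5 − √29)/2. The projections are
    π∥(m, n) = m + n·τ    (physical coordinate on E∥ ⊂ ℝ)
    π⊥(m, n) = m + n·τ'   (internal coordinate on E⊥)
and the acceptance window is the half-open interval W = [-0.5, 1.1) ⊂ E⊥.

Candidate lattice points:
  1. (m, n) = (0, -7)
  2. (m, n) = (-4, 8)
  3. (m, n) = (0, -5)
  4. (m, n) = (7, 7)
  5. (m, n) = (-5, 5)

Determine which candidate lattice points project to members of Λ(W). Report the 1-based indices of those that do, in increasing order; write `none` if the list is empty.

3

τ' = (5−√29)/2 ≈ -0.19258.
[1] lift (0,-7): star map gives 1.34808; window check -0.5 ≤ 1.34808 < 1.1 is false → out
[2] lift (-4,8): star map gives -5.54066; window check -0.5 ≤ -5.54066 < 1.1 is false → out
[3] lift (0,-5): star map gives 0.96291; window check -0.5 ≤ 0.96291 < 1.1 is true → IN Λ
[4] lift (7,7): star map gives 5.65192; window check -0.5 ≤ 5.65192 < 1.1 is false → out
[5] lift (-5,5): star map gives -5.96291; window check -0.5 ≤ -5.96291 < 1.1 is false → out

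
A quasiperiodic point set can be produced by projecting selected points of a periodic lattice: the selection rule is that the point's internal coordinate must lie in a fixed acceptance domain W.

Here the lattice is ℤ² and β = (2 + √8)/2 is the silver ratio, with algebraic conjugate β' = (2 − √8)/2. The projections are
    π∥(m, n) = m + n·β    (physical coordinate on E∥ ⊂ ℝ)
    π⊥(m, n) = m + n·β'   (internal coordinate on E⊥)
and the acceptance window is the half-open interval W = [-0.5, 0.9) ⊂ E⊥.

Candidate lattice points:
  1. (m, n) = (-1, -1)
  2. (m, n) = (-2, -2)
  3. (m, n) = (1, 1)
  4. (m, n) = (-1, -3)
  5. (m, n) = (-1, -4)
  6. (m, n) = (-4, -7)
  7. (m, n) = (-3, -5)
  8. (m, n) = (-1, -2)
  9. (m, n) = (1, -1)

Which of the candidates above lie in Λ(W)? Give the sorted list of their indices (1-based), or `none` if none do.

Compute β' = (2−√8)/2 = -0.414214, so π⊥(m,n) = m -0.414214·n.
[1] lift (-1,-1): star map gives -0.585786; window check -0.5 ≤ -0.585786 < 0.9 is false → out
[2] lift (-2,-2): star map gives -1.171573; window check -0.5 ≤ -1.171573 < 0.9 is false → out
[3] lift (1,1): star map gives 0.585786; window check -0.5 ≤ 0.585786 < 0.9 is true → IN Λ
[4] lift (-1,-3): star map gives 0.242641; window check -0.5 ≤ 0.242641 < 0.9 is true → IN Λ
[5] lift (-1,-4): star map gives 0.656854; window check -0.5 ≤ 0.656854 < 0.9 is true → IN Λ
[6] lift (-4,-7): star map gives -1.100505; window check -0.5 ≤ -1.100505 < 0.9 is false → out
[7] lift (-3,-5): star map gives -0.928932; window check -0.5 ≤ -0.928932 < 0.9 is false → out
[8] lift (-1,-2): star map gives -0.171573; window check -0.5 ≤ -0.171573 < 0.9 is true → IN Λ
[9] lift (1,-1): star map gives 1.414214; window check -0.5 ≤ 1.414214 < 0.9 is false → out

3, 4, 5, 8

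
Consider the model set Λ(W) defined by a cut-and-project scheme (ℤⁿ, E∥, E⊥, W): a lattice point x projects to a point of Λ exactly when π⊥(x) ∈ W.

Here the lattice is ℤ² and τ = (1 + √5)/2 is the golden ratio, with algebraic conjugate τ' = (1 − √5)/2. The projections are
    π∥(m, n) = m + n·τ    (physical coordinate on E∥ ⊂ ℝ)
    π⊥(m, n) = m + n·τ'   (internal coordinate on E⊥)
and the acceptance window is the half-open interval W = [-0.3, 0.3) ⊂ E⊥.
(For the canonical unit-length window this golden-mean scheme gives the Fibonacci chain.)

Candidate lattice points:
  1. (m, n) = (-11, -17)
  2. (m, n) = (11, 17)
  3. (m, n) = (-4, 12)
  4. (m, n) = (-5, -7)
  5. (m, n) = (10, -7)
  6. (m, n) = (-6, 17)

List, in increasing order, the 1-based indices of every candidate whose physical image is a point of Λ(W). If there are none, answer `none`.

none

Numerically τ ≈ 1.618034 and τ' = −1/τ ≈ -0.618034.
[1] lift (-11,-17): star map gives -0.493422; window check -0.3 ≤ -0.493422 < 0.3 is false → out
[2] lift (11,17): star map gives 0.493422; window check -0.3 ≤ 0.493422 < 0.3 is false → out
[3] lift (-4,12): star map gives -11.416408; window check -0.3 ≤ -11.416408 < 0.3 is false → out
[4] lift (-5,-7): star map gives -0.673762; window check -0.3 ≤ -0.673762 < 0.3 is false → out
[5] lift (10,-7): star map gives 14.326238; window check -0.3 ≤ 14.326238 < 0.3 is false → out
[6] lift (-6,17): star map gives -16.506578; window check -0.3 ≤ -16.506578 < 0.3 is false → out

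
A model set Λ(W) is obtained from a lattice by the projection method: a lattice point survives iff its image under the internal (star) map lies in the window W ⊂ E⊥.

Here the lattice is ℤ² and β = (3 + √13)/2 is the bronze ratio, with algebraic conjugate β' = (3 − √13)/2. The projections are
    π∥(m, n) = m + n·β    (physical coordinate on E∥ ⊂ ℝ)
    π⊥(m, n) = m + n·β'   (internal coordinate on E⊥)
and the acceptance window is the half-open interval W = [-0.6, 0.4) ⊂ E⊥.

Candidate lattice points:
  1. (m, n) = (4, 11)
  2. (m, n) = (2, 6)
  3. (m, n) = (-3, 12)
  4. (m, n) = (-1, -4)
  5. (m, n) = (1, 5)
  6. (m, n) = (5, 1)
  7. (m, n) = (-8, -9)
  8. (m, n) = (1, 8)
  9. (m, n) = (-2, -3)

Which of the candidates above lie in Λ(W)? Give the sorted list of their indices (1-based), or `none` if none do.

Numerically β ≈ 3.30278 and β' = −1/β ≈ -0.30278.
[1] lift (4,11): star map gives 0.66947; window check -0.6 ≤ 0.66947 < 0.4 is false → out
[2] lift (2,6): star map gives 0.18335; window check -0.6 ≤ 0.18335 < 0.4 is true → IN Λ
[3] lift (-3,12): star map gives -6.63331; window check -0.6 ≤ -6.63331 < 0.4 is false → out
[4] lift (-1,-4): star map gives 0.21110; window check -0.6 ≤ 0.21110 < 0.4 is true → IN Λ
[5] lift (1,5): star map gives -0.51388; window check -0.6 ≤ -0.51388 < 0.4 is true → IN Λ
[6] lift (5,1): star map gives 4.69722; window check -0.6 ≤ 4.69722 < 0.4 is false → out
[7] lift (-8,-9): star map gives -5.27502; window check -0.6 ≤ -5.27502 < 0.4 is false → out
[8] lift (1,8): star map gives -1.42221; window check -0.6 ≤ -1.42221 < 0.4 is false → out
[9] lift (-2,-3): star map gives -1.09167; window check -0.6 ≤ -1.09167 < 0.4 is false → out

2, 4, 5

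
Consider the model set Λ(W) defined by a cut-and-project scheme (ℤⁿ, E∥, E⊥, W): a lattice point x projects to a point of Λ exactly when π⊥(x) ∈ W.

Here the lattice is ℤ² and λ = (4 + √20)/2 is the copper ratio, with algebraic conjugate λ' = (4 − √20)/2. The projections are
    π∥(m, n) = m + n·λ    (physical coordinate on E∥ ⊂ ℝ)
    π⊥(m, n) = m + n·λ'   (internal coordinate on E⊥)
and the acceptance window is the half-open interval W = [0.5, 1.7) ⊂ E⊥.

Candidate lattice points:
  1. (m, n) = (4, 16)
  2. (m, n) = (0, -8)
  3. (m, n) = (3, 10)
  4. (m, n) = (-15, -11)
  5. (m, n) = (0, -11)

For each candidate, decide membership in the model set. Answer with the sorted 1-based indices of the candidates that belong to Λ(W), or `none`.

3

λ' = (4−√20)/2 ≈ -0.2361.
#1 (4,16): internal coord 4 + (16)·λ' = +0.2229; +0.2229 ∉ [0.5, 1.7) → out
#2 (0,-8): internal coord 0 + (-8)·λ' = +1.8885; +1.8885 ∉ [0.5, 1.7) → out
#3 (3,10): internal coord 3 + (10)·λ' = +0.6393; +0.6393 ∈ [0.5, 1.7) → IN Λ
#4 (-15,-11): internal coord -15 + (-11)·λ' = -12.4033; -12.4033 ∉ [0.5, 1.7) → out
#5 (0,-11): internal coord 0 + (-11)·λ' = +2.5967; +2.5967 ∉ [0.5, 1.7) → out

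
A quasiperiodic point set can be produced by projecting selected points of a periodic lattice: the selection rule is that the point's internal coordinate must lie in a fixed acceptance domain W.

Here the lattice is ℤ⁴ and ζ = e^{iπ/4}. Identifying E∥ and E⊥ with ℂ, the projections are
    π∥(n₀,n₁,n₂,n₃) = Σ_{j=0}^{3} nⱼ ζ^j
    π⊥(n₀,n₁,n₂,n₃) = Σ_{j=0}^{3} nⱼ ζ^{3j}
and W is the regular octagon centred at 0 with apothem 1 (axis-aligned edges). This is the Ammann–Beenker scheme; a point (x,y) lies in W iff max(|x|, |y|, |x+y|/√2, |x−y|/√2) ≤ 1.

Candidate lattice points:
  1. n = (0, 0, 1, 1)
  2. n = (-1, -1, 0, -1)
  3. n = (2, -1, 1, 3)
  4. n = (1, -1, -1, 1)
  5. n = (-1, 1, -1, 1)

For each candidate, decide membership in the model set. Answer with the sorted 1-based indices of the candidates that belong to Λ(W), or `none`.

With ζ = e^{iπ/4} the internal vectors are ζ^0,ζ^3,ζ^6,ζ^9.
#1 (0, 0, 1, 1): internal (0.70711, -0.29289); octagon support 0.70711 vs apothem 1 → ∈ W
#2 (-1, -1, 0, -1): internal (-1.00000, -1.41421); octagon support 1.70711 vs apothem 1 → ∉ W
#3 (2, -1, 1, 3): internal (4.82843, 0.41421); octagon support 4.82843 vs apothem 1 → ∉ W
#4 (1, -1, -1, 1): internal (2.41421, 1.00000); octagon support 2.41421 vs apothem 1 → ∉ W
#5 (-1, 1, -1, 1): internal (-1.00000, 2.41421); octagon support 2.41421 vs apothem 1 → ∉ W

1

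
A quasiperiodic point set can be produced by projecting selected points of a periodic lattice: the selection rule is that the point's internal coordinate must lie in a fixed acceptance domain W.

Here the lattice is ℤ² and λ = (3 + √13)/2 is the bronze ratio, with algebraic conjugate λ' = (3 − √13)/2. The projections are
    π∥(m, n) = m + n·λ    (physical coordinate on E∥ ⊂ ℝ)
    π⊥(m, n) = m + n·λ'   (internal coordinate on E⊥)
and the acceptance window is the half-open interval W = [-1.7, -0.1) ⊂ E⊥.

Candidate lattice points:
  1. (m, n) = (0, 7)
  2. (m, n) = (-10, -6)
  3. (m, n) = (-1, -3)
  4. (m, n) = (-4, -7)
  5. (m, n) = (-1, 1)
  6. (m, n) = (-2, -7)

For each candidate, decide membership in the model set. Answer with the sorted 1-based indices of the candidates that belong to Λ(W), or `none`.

Compute λ' = (3−√13)/2 = -0.302776, so π⊥(m,n) = m -0.302776·n.
[1] lift (0,7): star map gives -2.119429; window check -1.7 ≤ -2.119429 < -0.1 is false → out
[2] lift (-10,-6): star map gives -8.183346; window check -1.7 ≤ -8.183346 < -0.1 is false → out
[3] lift (-1,-3): star map gives -0.091673; window check -1.7 ≤ -0.091673 < -0.1 is false → out
[4] lift (-4,-7): star map gives -1.880571; window check -1.7 ≤ -1.880571 < -0.1 is false → out
[5] lift (-1,1): star map gives -1.302776; window check -1.7 ≤ -1.302776 < -0.1 is true → IN Λ
[6] lift (-2,-7): star map gives 0.119429; window check -1.7 ≤ 0.119429 < -0.1 is false → out

5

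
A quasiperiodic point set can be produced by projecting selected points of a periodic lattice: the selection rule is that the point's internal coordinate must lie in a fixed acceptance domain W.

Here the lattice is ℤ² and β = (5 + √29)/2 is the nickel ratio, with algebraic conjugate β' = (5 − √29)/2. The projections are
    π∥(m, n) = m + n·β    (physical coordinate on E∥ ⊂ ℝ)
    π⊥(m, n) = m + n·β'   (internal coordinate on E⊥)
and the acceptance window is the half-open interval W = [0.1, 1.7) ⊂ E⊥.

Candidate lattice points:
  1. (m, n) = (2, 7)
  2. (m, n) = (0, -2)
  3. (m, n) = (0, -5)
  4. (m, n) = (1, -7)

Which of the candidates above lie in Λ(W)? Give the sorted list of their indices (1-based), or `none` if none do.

Compute β' = (5−√29)/2 = -0.1926, so π⊥(m,n) = m -0.1926·n.
candidate 1: (m,n)=(2,7) → π∥ = 2+7·β ≈ 38.3481, π⊥ = 2+7·β' ≈ 0.6519 ∈ [0.1, 1.7) ⇒ IN Λ
candidate 2: (m,n)=(0,-2) → π∥ = 0-2·β ≈ -10.3852, π⊥ = 0-2·β' ≈ 0.3852 ∈ [0.1, 1.7) ⇒ IN Λ
candidate 3: (m,n)=(0,-5) → π∥ = 0-5·β ≈ -25.9629, π⊥ = 0-5·β' ≈ 0.9629 ∈ [0.1, 1.7) ⇒ IN Λ
candidate 4: (m,n)=(1,-7) → π∥ = 1-7·β ≈ -35.3481, π⊥ = 1-7·β' ≈ 2.3481 ∉ [0.1, 1.7) ⇒ out

1, 2, 3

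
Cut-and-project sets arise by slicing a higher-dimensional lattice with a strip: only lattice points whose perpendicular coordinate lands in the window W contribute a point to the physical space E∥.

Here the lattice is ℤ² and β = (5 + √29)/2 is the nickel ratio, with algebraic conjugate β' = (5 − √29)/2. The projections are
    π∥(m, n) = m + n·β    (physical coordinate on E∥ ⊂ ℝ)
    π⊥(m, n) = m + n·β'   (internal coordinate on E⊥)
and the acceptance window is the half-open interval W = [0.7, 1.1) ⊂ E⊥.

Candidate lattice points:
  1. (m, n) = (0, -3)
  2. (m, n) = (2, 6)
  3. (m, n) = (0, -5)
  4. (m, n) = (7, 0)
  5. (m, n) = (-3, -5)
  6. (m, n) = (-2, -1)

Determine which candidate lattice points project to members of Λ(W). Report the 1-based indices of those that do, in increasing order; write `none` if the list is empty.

Compute β' = (5−√29)/2 = -0.192582, so π⊥(m,n) = m -0.192582·n.
[1] lift (0,-3): star map gives 0.577747; window check 0.7 ≤ 0.577747 < 1.1 is false → out
[2] lift (2,6): star map gives 0.844506; window check 0.7 ≤ 0.844506 < 1.1 is true → IN Λ
[3] lift (0,-5): star map gives 0.962912; window check 0.7 ≤ 0.962912 < 1.1 is true → IN Λ
[4] lift (7,0): star map gives 7.000000; window check 0.7 ≤ 7.000000 < 1.1 is false → out
[5] lift (-3,-5): star map gives -2.037088; window check 0.7 ≤ -2.037088 < 1.1 is false → out
[6] lift (-2,-1): star map gives -1.807418; window check 0.7 ≤ -1.807418 < 1.1 is false → out

2, 3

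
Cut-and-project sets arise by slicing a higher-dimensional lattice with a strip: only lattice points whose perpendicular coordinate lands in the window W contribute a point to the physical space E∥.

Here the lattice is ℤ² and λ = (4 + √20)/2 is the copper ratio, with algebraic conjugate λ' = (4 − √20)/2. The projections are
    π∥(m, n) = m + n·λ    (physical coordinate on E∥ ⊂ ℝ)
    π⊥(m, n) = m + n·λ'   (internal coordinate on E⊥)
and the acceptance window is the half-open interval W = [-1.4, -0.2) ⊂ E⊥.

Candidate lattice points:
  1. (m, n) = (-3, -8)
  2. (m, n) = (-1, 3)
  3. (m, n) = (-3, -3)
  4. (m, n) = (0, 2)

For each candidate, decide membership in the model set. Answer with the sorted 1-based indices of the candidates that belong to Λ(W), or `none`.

λ' = (4−√20)/2 ≈ -0.2361.
[1] lift (-3,-8): star map gives -1.1115; window check -1.4 ≤ -1.1115 < -0.2 is true → IN Λ
[2] lift (-1,3): star map gives -1.7082; window check -1.4 ≤ -1.7082 < -0.2 is false → out
[3] lift (-3,-3): star map gives -2.2918; window check -1.4 ≤ -2.2918 < -0.2 is false → out
[4] lift (0,2): star map gives -0.4721; window check -1.4 ≤ -0.4721 < -0.2 is true → IN Λ

1, 4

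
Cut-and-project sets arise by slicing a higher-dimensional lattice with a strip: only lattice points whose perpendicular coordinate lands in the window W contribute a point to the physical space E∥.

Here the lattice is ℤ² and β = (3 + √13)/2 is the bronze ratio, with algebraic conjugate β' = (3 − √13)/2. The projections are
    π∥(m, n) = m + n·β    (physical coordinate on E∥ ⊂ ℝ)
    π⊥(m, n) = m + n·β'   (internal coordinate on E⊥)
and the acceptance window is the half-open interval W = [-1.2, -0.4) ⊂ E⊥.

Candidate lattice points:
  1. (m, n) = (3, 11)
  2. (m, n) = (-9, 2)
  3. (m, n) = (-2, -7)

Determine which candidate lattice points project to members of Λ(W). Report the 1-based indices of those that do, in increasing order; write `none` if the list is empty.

β' = (3−√13)/2 ≈ -0.302776.
[1] lift (3,11): star map gives -0.330532; window check -1.2 ≤ -0.330532 < -0.4 is false → out
[2] lift (-9,2): star map gives -9.605551; window check -1.2 ≤ -9.605551 < -0.4 is false → out
[3] lift (-2,-7): star map gives 0.119429; window check -1.2 ≤ 0.119429 < -0.4 is false → out

none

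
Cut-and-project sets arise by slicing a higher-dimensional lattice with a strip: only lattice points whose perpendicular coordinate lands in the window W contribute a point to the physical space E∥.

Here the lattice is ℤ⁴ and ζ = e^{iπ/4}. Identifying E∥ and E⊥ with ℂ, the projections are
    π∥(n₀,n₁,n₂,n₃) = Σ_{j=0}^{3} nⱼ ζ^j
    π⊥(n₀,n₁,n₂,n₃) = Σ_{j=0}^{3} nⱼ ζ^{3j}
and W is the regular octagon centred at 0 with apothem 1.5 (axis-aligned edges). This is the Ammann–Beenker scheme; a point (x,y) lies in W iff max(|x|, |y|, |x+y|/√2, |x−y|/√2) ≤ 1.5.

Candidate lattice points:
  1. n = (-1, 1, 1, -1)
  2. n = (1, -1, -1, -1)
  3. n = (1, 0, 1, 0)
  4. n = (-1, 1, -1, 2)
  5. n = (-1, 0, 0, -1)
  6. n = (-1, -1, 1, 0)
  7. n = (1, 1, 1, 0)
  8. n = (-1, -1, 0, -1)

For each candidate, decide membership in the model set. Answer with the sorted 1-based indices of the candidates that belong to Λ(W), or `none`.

2, 3, 7

π⊥(n) = n₀ + n₁ζ³ + n₂ζ⁶ + n₃ζ⁹ where ζ = e^{iπ/4}.
#1 (-1, 1, 1, -1): internal (-2.41421, -1.00000); octagon support 2.41421 vs apothem 1.5 → ∉ W
#2 (1, -1, -1, -1): internal (1.00000, -0.41421); octagon support 1.00000 vs apothem 1.5 → ∈ W
#3 (1, 0, 1, 0): internal (1.00000, -1.00000); octagon support 1.41421 vs apothem 1.5 → ∈ W
#4 (-1, 1, -1, 2): internal (-0.29289, 3.12132); octagon support 3.12132 vs apothem 1.5 → ∉ W
#5 (-1, 0, 0, -1): internal (-1.70711, -0.70711); octagon support 1.70711 vs apothem 1.5 → ∉ W
#6 (-1, -1, 1, 0): internal (-0.29289, -1.70711); octagon support 1.70711 vs apothem 1.5 → ∉ W
#7 (1, 1, 1, 0): internal (0.29289, -0.29289); octagon support 0.41421 vs apothem 1.5 → ∈ W
#8 (-1, -1, 0, -1): internal (-1.00000, -1.41421); octagon support 1.70711 vs apothem 1.5 → ∉ W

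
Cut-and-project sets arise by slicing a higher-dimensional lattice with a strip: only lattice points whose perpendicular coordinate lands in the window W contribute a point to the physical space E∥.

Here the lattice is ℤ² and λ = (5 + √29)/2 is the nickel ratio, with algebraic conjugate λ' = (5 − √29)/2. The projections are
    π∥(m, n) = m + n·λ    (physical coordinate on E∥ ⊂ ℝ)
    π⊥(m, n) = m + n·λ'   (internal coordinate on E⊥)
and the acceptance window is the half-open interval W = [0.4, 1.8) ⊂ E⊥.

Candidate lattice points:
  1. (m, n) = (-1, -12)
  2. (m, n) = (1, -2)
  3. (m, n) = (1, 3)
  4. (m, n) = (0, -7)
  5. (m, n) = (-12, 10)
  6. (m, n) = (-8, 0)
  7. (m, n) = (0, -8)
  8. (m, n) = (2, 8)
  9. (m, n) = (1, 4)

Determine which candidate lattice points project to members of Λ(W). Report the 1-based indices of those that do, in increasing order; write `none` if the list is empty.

Numerically λ ≈ 5.192582 and λ' = −1/λ ≈ -0.192582.
[1] lift (-1,-12): star map gives 1.310989; window check 0.4 ≤ 1.310989 < 1.8 is true → IN Λ
[2] lift (1,-2): star map gives 1.385165; window check 0.4 ≤ 1.385165 < 1.8 is true → IN Λ
[3] lift (1,3): star map gives 0.422253; window check 0.4 ≤ 0.422253 < 1.8 is true → IN Λ
[4] lift (0,-7): star map gives 1.348077; window check 0.4 ≤ 1.348077 < 1.8 is true → IN Λ
[5] lift (-12,10): star map gives -13.925824; window check 0.4 ≤ -13.925824 < 1.8 is false → out
[6] lift (-8,0): star map gives -8.000000; window check 0.4 ≤ -8.000000 < 1.8 is false → out
[7] lift (0,-8): star map gives 1.540659; window check 0.4 ≤ 1.540659 < 1.8 is true → IN Λ
[8] lift (2,8): star map gives 0.459341; window check 0.4 ≤ 0.459341 < 1.8 is true → IN Λ
[9] lift (1,4): star map gives 0.229670; window check 0.4 ≤ 0.229670 < 1.8 is false → out

1, 2, 3, 4, 7, 8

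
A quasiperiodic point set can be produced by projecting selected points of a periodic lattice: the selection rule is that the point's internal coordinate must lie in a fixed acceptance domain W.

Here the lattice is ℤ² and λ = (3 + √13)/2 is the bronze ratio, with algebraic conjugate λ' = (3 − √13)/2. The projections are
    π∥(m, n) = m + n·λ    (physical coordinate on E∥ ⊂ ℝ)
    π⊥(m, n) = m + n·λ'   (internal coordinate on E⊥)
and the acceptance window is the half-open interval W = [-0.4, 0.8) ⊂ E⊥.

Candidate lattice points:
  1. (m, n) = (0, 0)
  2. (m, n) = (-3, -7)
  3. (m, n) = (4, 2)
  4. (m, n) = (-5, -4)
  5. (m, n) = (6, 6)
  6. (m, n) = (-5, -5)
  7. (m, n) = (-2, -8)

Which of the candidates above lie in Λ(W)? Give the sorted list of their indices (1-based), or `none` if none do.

Compute λ' = (3−√13)/2 = -0.3028, so π⊥(m,n) = m -0.3028·n.
candidate 1: (m,n)=(0,0) → π∥ = 0+0·λ ≈ 0.0000, π⊥ = 0+0·λ' ≈ 0.0000 ∈ [-0.4, 0.8) ⇒ IN Λ
candidate 2: (m,n)=(-3,-7) → π∥ = -3-7·λ ≈ -26.1194, π⊥ = -3-7·λ' ≈ -0.8806 ∉ [-0.4, 0.8) ⇒ out
candidate 3: (m,n)=(4,2) → π∥ = 4+2·λ ≈ 10.6056, π⊥ = 4+2·λ' ≈ 3.3944 ∉ [-0.4, 0.8) ⇒ out
candidate 4: (m,n)=(-5,-4) → π∥ = -5-4·λ ≈ -18.2111, π⊥ = -5-4·λ' ≈ -3.7889 ∉ [-0.4, 0.8) ⇒ out
candidate 5: (m,n)=(6,6) → π∥ = 6+6·λ ≈ 25.8167, π⊥ = 6+6·λ' ≈ 4.1833 ∉ [-0.4, 0.8) ⇒ out
candidate 6: (m,n)=(-5,-5) → π∥ = -5-5·λ ≈ -21.5139, π⊥ = -5-5·λ' ≈ -3.4861 ∉ [-0.4, 0.8) ⇒ out
candidate 7: (m,n)=(-2,-8) → π∥ = -2-8·λ ≈ -28.4222, π⊥ = -2-8·λ' ≈ 0.4222 ∈ [-0.4, 0.8) ⇒ IN Λ

1, 7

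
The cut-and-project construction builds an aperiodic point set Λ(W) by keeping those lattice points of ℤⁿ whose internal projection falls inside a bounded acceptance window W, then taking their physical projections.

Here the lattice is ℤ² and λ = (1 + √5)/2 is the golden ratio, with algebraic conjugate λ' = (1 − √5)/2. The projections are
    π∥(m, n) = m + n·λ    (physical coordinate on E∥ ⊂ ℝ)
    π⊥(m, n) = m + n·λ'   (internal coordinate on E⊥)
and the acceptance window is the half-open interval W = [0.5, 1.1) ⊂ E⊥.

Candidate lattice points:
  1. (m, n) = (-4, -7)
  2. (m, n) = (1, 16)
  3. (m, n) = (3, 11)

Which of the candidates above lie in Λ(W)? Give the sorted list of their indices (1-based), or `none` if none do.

none

λ' = (1−√5)/2 ≈ -0.61803.
[1] lift (-4,-7): star map gives 0.32624; window check 0.5 ≤ 0.32624 < 1.1 is false → out
[2] lift (1,16): star map gives -8.88854; window check 0.5 ≤ -8.88854 < 1.1 is false → out
[3] lift (3,11): star map gives -3.79837; window check 0.5 ≤ -3.79837 < 1.1 is false → out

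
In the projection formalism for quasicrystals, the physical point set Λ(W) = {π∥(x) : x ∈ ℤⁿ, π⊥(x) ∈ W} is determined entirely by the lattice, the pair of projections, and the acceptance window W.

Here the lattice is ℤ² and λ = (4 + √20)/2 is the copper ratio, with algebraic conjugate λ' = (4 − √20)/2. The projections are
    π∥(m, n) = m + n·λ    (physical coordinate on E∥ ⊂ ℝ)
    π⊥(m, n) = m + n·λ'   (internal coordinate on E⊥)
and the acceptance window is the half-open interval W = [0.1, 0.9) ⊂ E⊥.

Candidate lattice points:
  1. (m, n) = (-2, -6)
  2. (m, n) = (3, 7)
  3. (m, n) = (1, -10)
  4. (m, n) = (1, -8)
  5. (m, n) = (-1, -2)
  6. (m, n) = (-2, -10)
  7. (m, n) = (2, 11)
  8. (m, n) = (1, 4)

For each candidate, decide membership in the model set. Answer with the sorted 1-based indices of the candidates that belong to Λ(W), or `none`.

λ' = (4−√20)/2 ≈ -0.236068.
[1] lift (-2,-6): star map gives -0.583592; window check 0.1 ≤ -0.583592 < 0.9 is false → out
[2] lift (3,7): star map gives 1.347524; window check 0.1 ≤ 1.347524 < 0.9 is false → out
[3] lift (1,-10): star map gives 3.360680; window check 0.1 ≤ 3.360680 < 0.9 is false → out
[4] lift (1,-8): star map gives 2.888544; window check 0.1 ≤ 2.888544 < 0.9 is false → out
[5] lift (-1,-2): star map gives -0.527864; window check 0.1 ≤ -0.527864 < 0.9 is false → out
[6] lift (-2,-10): star map gives 0.360680; window check 0.1 ≤ 0.360680 < 0.9 is true → IN Λ
[7] lift (2,11): star map gives -0.596748; window check 0.1 ≤ -0.596748 < 0.9 is false → out
[8] lift (1,4): star map gives 0.055728; window check 0.1 ≤ 0.055728 < 0.9 is false → out

6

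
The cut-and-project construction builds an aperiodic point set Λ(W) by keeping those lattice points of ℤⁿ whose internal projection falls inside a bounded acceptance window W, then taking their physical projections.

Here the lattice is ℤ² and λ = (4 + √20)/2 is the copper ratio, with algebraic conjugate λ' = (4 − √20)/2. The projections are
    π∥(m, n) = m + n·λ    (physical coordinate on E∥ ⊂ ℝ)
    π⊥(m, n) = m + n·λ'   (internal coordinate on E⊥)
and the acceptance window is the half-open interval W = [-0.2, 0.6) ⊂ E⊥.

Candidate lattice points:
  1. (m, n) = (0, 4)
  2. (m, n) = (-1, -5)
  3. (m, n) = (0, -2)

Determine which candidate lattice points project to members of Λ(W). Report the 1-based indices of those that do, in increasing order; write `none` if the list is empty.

2, 3

λ' = (4−√20)/2 ≈ -0.23607.
#1 (0,4): internal coord 0 + (4)·λ' = -0.94427; -0.94427 ∉ [-0.2, 0.6) → out
#2 (-1,-5): internal coord -1 + (-5)·λ' = +0.18034; +0.18034 ∈ [-0.2, 0.6) → IN Λ
#3 (0,-2): internal coord 0 + (-2)·λ' = +0.47214; +0.47214 ∈ [-0.2, 0.6) → IN Λ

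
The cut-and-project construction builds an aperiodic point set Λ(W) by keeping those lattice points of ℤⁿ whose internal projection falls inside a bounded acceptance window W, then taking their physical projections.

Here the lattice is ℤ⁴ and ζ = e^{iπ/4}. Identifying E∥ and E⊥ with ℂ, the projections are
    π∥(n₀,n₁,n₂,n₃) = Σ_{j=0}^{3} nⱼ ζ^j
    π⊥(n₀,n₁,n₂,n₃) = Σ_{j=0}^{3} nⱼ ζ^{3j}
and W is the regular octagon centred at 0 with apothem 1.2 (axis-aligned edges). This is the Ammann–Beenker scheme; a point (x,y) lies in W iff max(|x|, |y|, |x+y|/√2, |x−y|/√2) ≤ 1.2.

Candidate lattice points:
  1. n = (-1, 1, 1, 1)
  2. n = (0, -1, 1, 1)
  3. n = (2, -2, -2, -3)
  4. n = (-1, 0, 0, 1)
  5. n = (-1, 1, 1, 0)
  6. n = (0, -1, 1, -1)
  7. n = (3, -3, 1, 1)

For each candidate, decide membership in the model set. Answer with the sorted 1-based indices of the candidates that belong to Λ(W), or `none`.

With ζ = e^{iπ/4} the internal vectors are ζ^0,ζ^3,ζ^6,ζ^9.
#1 (-1, 1, 1, 1): internal (-1.00000, 0.41421); octagon support 1.00000 vs apothem 1.2 → ∈ W
#2 (0, -1, 1, 1): internal (1.41421, -1.00000); octagon support 1.70711 vs apothem 1.2 → ∉ W
#3 (2, -2, -2, -3): internal (1.29289, -1.53553); octagon support 2.00000 vs apothem 1.2 → ∉ W
#4 (-1, 0, 0, 1): internal (-0.29289, 0.70711); octagon support 0.70711 vs apothem 1.2 → ∈ W
#5 (-1, 1, 1, 0): internal (-1.70711, -0.29289); octagon support 1.70711 vs apothem 1.2 → ∉ W
#6 (0, -1, 1, -1): internal (0.00000, -2.41421); octagon support 2.41421 vs apothem 1.2 → ∉ W
#7 (3, -3, 1, 1): internal (5.82843, -2.41421); octagon support 5.82843 vs apothem 1.2 → ∉ W

1, 4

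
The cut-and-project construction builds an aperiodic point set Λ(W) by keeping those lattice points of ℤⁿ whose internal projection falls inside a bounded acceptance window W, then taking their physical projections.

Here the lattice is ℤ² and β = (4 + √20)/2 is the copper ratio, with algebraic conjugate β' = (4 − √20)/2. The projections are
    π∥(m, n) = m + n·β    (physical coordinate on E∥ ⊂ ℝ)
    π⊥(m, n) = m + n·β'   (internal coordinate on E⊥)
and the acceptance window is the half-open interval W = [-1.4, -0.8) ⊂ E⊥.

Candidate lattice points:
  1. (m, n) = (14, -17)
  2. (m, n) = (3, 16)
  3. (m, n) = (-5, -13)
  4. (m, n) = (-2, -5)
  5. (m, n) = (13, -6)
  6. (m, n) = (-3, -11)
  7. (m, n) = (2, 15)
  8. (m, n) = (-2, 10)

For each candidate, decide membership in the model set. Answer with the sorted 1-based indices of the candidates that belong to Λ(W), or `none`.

Compute β' = (4−√20)/2 = -0.23607, so π⊥(m,n) = m -0.23607·n.
candidate 1: (m,n)=(14,-17) → π∥ = 14-17·β ≈ -58.01316, π⊥ = 14-17·β' ≈ 18.01316 ∉ [-1.4, -0.8) ⇒ out
candidate 2: (m,n)=(3,16) → π∥ = 3+16·β ≈ 70.77709, π⊥ = 3+16·β' ≈ -0.77709 ∉ [-1.4, -0.8) ⇒ out
candidate 3: (m,n)=(-5,-13) → π∥ = -5-13·β ≈ -60.06888, π⊥ = -5-13·β' ≈ -1.93112 ∉ [-1.4, -0.8) ⇒ out
candidate 4: (m,n)=(-2,-5) → π∥ = -2-5·β ≈ -23.18034, π⊥ = -2-5·β' ≈ -0.81966 ∈ [-1.4, -0.8) ⇒ IN Λ
candidate 5: (m,n)=(13,-6) → π∥ = 13-6·β ≈ -12.41641, π⊥ = 13-6·β' ≈ 14.41641 ∉ [-1.4, -0.8) ⇒ out
candidate 6: (m,n)=(-3,-11) → π∥ = -3-11·β ≈ -49.59675, π⊥ = -3-11·β' ≈ -0.40325 ∉ [-1.4, -0.8) ⇒ out
candidate 7: (m,n)=(2,15) → π∥ = 2+15·β ≈ 65.54102, π⊥ = 2+15·β' ≈ -1.54102 ∉ [-1.4, -0.8) ⇒ out
candidate 8: (m,n)=(-2,10) → π∥ = -2+10·β ≈ 40.36068, π⊥ = -2+10·β' ≈ -4.36068 ∉ [-1.4, -0.8) ⇒ out

4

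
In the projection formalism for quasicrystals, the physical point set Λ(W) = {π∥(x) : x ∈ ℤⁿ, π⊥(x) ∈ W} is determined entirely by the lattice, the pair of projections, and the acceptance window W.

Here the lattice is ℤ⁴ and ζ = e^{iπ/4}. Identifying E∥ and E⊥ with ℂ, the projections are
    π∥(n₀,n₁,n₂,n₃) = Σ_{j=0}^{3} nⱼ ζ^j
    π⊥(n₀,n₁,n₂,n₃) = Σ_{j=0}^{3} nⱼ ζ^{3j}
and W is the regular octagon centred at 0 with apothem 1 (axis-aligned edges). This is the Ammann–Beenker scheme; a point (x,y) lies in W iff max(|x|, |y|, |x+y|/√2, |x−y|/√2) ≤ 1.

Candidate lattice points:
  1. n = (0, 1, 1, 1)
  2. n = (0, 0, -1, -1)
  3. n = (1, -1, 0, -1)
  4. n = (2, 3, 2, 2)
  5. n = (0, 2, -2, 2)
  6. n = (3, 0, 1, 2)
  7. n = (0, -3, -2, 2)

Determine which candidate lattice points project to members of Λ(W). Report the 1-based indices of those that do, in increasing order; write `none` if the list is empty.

With ζ = e^{iπ/4} the internal vectors are ζ^0,ζ^3,ζ^6,ζ^9.
#1 (0, 1, 1, 1): internal (0.00000, 0.41421); octagon support 0.41421 vs apothem 1 → ∈ W
#2 (0, 0, -1, -1): internal (-0.70711, 0.29289); octagon support 0.70711 vs apothem 1 → ∈ W
#3 (1, -1, 0, -1): internal (1.00000, -1.41421); octagon support 1.70711 vs apothem 1 → ∉ W
#4 (2, 3, 2, 2): internal (1.29289, 1.53553); octagon support 2.00000 vs apothem 1 → ∉ W
#5 (0, 2, -2, 2): internal (0.00000, 4.82843); octagon support 4.82843 vs apothem 1 → ∉ W
#6 (3, 0, 1, 2): internal (4.41421, 0.41421); octagon support 4.41421 vs apothem 1 → ∉ W
#7 (0, -3, -2, 2): internal (3.53553, 1.29289); octagon support 3.53553 vs apothem 1 → ∉ W

1, 2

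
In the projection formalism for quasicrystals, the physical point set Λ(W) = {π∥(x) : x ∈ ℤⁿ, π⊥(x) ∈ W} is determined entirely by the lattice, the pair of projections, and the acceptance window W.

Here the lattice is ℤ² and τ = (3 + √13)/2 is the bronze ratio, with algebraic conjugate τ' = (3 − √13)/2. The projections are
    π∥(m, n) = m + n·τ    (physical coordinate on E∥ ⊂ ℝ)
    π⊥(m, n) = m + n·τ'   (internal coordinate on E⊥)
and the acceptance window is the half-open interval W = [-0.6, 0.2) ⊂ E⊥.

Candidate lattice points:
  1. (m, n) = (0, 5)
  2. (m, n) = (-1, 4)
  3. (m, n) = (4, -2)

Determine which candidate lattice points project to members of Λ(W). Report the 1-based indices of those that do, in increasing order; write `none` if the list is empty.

none

Compute τ' = (3−√13)/2 = -0.30278, so π⊥(m,n) = m -0.30278·n.
#1 (0,5): internal coord 0 + (5)·τ' = -1.51388; -1.51388 ∉ [-0.6, 0.2) → out
#2 (-1,4): internal coord -1 + (4)·τ' = -2.21110; -2.21110 ∉ [-0.6, 0.2) → out
#3 (4,-2): internal coord 4 + (-2)·τ' = +4.60555; +4.60555 ∉ [-0.6, 0.2) → out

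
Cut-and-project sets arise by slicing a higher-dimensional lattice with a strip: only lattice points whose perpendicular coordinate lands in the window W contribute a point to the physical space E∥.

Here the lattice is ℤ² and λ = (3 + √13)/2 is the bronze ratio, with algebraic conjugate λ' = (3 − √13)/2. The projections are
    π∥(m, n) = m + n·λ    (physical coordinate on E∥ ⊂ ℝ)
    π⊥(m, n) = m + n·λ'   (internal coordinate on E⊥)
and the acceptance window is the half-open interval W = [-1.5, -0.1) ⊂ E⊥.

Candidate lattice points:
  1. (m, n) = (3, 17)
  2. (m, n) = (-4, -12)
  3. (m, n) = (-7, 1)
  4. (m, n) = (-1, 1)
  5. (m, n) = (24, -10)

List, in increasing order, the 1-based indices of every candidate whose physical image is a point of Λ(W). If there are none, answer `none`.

2, 4

Numerically λ ≈ 3.3028 and λ' = −1/λ ≈ -0.3028.
[1] lift (3,17): star map gives -2.1472; window check -1.5 ≤ -2.1472 < -0.1 is false → out
[2] lift (-4,-12): star map gives -0.3667; window check -1.5 ≤ -0.3667 < -0.1 is true → IN Λ
[3] lift (-7,1): star map gives -7.3028; window check -1.5 ≤ -7.3028 < -0.1 is false → out
[4] lift (-1,1): star map gives -1.3028; window check -1.5 ≤ -1.3028 < -0.1 is true → IN Λ
[5] lift (24,-10): star map gives 27.0278; window check -1.5 ≤ 27.0278 < -0.1 is false → out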